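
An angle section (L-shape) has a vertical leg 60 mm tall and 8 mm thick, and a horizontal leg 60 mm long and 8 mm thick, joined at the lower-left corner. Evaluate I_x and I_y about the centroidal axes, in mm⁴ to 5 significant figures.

I_x ≈ 2.9687 × 10⁵ mm⁴, I_y ≈ 2.9687 × 10⁵ mm⁴

Treat the section as a set of non-overlapping primitives; coordinates are from the bounding-box lower-left.
Vertical leg: 8 × 60, A = 480 mm², y = 30 mm, Ī = 144 000 mm⁴.
Horizontal leg (remainder): 52 × 8, A = 416 mm², y = 4 mm, Ī = 2218.667 mm⁴.
Centroid: ȳ = ΣA·y / ΣA = 17.92857 mm.
Transfer each piece to the centroidal x-axis using Ī + A·d² with d = y − 17.92857:
  vertical leg: d = 12.07143 mm → contributes +213945.3 mm⁴
  horizontal leg (remainder): d = -13.92857 mm → contributes +82924.79 mm⁴
Total I = 296870.1 mm⁴.
For the y-axis: x̄ = 17.92857 mm.
Repeating about the centroidal y-axis gives I_y = 296870.1 mm⁴.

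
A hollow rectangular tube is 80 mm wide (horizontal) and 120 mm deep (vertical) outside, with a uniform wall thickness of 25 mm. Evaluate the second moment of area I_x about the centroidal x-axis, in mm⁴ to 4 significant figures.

I_x ≈ 1.066 × 10⁷ mm⁴

Treat the section as a set of non-overlapping primitives; coordinates are from the bounding-box lower-left.
Outer rectangle: 80 × 120, A = 9 600 mm², y = 60 mm, Ī = 11 520 000 mm⁴.
Inner void (subtracted): 30 × 70, A = 2 100 mm², y = 60 mm, Ī = 857 500 mm⁴.
By symmetry the centroid is at mid-height, ȳ = 60 mm.
All pieces are centred on the centroidal x-axis, so I = ΣĪ (holes subtracted) = 10 662 500 mm⁴.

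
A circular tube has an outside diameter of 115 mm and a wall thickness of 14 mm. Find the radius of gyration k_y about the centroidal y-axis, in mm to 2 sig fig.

Split into non-overlapping primitives; take the origin at the lower-left of the bounding box.
Outer circle: ⌀115, A = 10 387 mm², x = 57.5 mm, Ī = 8 585 414 mm⁴.
Bore (subtracted): ⌀87, A = 5 945 mm², x = 57.5 mm, Ī = 2 812 205 mm⁴.
By symmetry the centroid is at mid-width, x̄ = 57.5 mm.
All pieces are centred on the centroidal y-axis, so I = ΣĪ (holes subtracted) = 5 773 210 mm⁴.
Radius of gyration: k = √(I/A) = √(5 773 210 / 4 442) = 36.05 mm.

k_y ≈ 36 mm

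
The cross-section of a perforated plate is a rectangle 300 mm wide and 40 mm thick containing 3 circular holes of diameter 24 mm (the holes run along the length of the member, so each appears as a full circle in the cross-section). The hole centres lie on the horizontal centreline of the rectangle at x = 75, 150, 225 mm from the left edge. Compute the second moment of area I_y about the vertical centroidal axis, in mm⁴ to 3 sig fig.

I_y ≈ 8.49 × 10⁷ mm⁴

Decompose the section into non-overlapping parts with the origin at the bottom-left of its bounding rectangle.
Plate: 300 × 40, A = 12 000 mm², x = 150 mm, Ī = 90 000 000 mm⁴.
Hole 1 (subtracted): ⌀24, A = 452.39 mm², x = 75 mm, Ī = 16 286 mm⁴.
Hole 2 (subtracted): ⌀24, A = 452.39 mm², x = 150 mm, Ī = 16 286 mm⁴.
Hole 3 (subtracted): ⌀24, A = 452.39 mm², x = 225 mm, Ī = 16 286 mm⁴.
By symmetry the centroid is at mid-width, x̄ = 150 mm.
Transfer each piece to the vertical centroidal axis using Ī + A·d² with d = x − 150:
  plate: d = 0 mm → contributes +90 000 000 mm⁴
  hole 1: d = -75 mm → contributes −2 560 976 mm⁴
  hole 2: d = 0 mm → contributes −16 286 mm⁴
  hole 3: d = 75 mm → contributes −2 560 976 mm⁴
Total I = 84 861 762 mm⁴.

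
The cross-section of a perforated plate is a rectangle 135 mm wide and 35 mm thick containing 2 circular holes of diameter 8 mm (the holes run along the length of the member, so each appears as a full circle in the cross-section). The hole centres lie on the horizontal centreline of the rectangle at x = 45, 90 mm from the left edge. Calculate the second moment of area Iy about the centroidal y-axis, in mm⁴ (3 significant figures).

Break the section into simple shapes (no overlaps), measuring from the bottom-left corner of the bounding box.
Plate: 135 × 35, A = 4 725 mm², x = 67.5 mm, Ī = 7 176 094 mm⁴.
Hole 1 (subtracted): ⌀8, A = 50.265 mm², x = 45 mm, Ī = 201.06 mm⁴.
Hole 2 (subtracted): ⌀8, A = 50.265 mm², x = 90 mm, Ī = 201.06 mm⁴.
By symmetry the centroid is at mid-width, x̄ = 67.5 mm.
Transfer each piece to the centroidal y-axis using Ī + A·d² with d = x − 67.5:
  plate: d = 0 mm → contributes +7 176 094 mm⁴
  hole 1: d = -22.5 mm → contributes −25 648 mm⁴
  hole 2: d = 22.5 mm → contributes −25 648 mm⁴
Total I = 7 124 798 mm⁴.

Iy ≈ 7.12 × 10⁶ mm⁴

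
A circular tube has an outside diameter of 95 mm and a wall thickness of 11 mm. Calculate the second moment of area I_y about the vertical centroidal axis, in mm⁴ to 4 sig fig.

I_y ≈ 2.604 × 10⁶ mm⁴

Split into non-overlapping primitives; take the origin at the lower-left of the bounding box.
Outer circle: ⌀95, A = 7088.22 mm², x = 47.5 mm, Ī = 3 998 198 mm⁴.
Bore (subtracted): ⌀73, A = 4185.39 mm², x = 47.5 mm, Ī = 1 393 995 mm⁴.
By symmetry the centroid is at mid-width, x̄ = 47.5 mm.
All pieces are centred on the vertical centroidal axis, so I = ΣĪ (holes subtracted) = 2 604 203 mm⁴.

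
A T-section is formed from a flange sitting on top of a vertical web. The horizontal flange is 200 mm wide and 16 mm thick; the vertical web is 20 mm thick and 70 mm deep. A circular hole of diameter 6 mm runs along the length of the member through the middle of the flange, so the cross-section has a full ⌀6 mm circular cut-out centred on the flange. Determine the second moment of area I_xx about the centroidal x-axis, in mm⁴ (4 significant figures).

I_xx ≈ 2.436 × 10⁶ mm⁴

Break the section into simple shapes (no overlaps), measuring from the bottom-left corner of the bounding box.
Flange: 200 × 16, A = 3 200 mm², y = 78 mm, Ī = 68266.7 mm⁴.
Web: 20 × 70, A = 1 400 mm², y = 35 mm, Ī = 571 667 mm⁴.
Hole (subtracted): ⌀6, A = 28.2743 mm², y = 78 mm, Ī = 63.6173 mm⁴.
Centroid: ȳ = ΣA·y / ΣA = 64.8321 mm.
Transfer each piece to the centroidal x-axis using Ī + A·d² with d = y − 64.8321:
  flange: d = 13.1679 mm → contributes +623 126 mm⁴
  web: d = -29.8321 mm → contributes +1 817 603 mm⁴
  hole: d = 13.1679 mm → contributes −4966.2 mm⁴
Total I = 2 435 762 mm⁴.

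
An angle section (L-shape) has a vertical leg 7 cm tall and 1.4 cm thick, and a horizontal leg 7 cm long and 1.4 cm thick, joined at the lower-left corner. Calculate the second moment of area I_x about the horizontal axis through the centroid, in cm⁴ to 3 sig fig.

I_x ≈ 75.4 cm⁴

Break the section into simple shapes (no overlaps), measuring from the bottom-left corner of the bounding box.
Vertical leg: 1.4 × 7, A = 9.8 cm², y = 3.5 cm, Ī = 40.017 cm⁴.
Horizontal leg (remainder): 5.6 × 1.4, A = 7.84 cm², y = 0.7 cm, Ī = 1.2805 cm⁴.
Centroid: ȳ = ΣA·y / ΣA = 2.2556 cm.
Transfer each piece to the horizontal axis through the centroid using Ī + A·d² with d = y − 2.2556:
  vertical leg: d = 1.2444 cm → contributes +55.193 cm⁴
  horizontal leg (remainder): d = -1.5556 cm → contributes +20.251 cm⁴
Total I = 75.445 cm⁴.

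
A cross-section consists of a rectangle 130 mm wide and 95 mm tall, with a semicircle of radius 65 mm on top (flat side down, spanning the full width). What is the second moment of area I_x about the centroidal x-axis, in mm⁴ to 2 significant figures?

Decompose the section into non-overlapping parts with the origin at the bottom-left of its bounding rectangle.
Rectangular body: 130 × 95, A = 12 350 mm², y = 47.5 mm, Ī = 9 288 229 mm⁴.
Semicircular cap: semicircle r = 65, A = 6 637 mm², y = 122.6 mm, Ī = 1 959 230 mm⁴.
Centroid: ȳ = ΣA·y / ΣA = 73.75 mm.
Transfer each piece to the centroidal x-axis using Ī + A·d² with d = y − 73.75:
  rectangular body: d = -26.25 mm → contributes +17 795 552 mm⁴
  semicircular cap: d = 48.84 mm → contributes +17 790 410 mm⁴
Total I = 35 585 963 mm⁴.

I_x ≈ 3.6 × 10⁷ mm⁴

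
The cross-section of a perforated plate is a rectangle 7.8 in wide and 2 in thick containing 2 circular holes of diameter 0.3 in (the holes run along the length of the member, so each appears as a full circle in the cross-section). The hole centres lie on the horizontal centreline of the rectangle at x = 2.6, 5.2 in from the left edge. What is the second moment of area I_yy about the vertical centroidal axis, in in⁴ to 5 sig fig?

I_yy ≈ 78.852 in⁴

Split into non-overlapping primitives; take the origin at the lower-left of the bounding box.
Plate: 7.8 × 2, A = 15.6 in², x = 3.9 in, Ī = 79.092 in⁴.
Hole 1 (subtracted): ⌀0.3, A = 0.07068583 in², x = 2.6 in, Ī = 0.0003976078 in⁴.
Hole 2 (subtracted): ⌀0.3, A = 0.07068583 in², x = 5.2 in, Ī = 0.0003976078 in⁴.
By symmetry the centroid is at mid-width, x̄ = 3.9 in.
Transfer each piece to the vertical centroidal axis using Ī + A·d² with d = x − 3.9:
  plate: d = 0 in → contributes +79.092 in⁴
  hole 1: d = -1.3 in → contributes −0.1198567 in⁴
  hole 2: d = 1.3 in → contributes −0.1198567 in⁴
Total I = 78.85229 in⁴.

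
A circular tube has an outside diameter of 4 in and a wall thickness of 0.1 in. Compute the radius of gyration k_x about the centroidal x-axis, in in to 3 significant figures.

k_x ≈ 1.38 in

Treat the section as a set of non-overlapping primitives; coordinates are from the bounding-box lower-left.
Outer circle: ⌀4, A = 12.566 in², y = 2 in, Ī = 12.566 in⁴.
Bore (subtracted): ⌀3.8, A = 11.341 in², y = 2 in, Ī = 10.235 in⁴.
By symmetry the centroid is at mid-height, ȳ = 2 in.
All pieces are centred on the centroidal x-axis, so I = ΣĪ (holes subtracted) = 2.331 in⁴.
Radius of gyration: k = √(I/A) = √(2.331 / 1.2252) = 1.3793 in.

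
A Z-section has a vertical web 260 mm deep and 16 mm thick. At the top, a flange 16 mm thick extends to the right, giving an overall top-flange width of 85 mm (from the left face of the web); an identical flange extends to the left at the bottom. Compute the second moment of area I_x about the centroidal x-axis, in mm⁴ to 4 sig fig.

I_x ≈ 5.635 × 10⁷ mm⁴

Treat the section as a set of non-overlapping primitives; coordinates are from the bounding-box lower-left.
Web: 16 × 260, A = 4 160 mm², y = 130 mm, Ī = 23 434 667 mm⁴.
Top flange (beyond web): 69 × 16, A = 1 104 mm², y = 252 mm, Ī = 23 552 mm⁴.
Bottom flange (beyond web): 69 × 16, A = 1 104 mm², y = 8 mm, Ī = 23 552 mm⁴.
Centroid: ȳ = ΣA·y / ΣA = 130 mm.
Transfer each piece to the centroidal x-axis using Ī + A·d² with d = y − 130:
  web: d = 0 mm → contributes +23 434 667 mm⁴
  top flange (beyond web): d = 122 mm → contributes +16 455 488 mm⁴
  bottom flange (beyond web): d = -122 mm → contributes +16 455 488 mm⁴
Total I = 56 345 643 mm⁴.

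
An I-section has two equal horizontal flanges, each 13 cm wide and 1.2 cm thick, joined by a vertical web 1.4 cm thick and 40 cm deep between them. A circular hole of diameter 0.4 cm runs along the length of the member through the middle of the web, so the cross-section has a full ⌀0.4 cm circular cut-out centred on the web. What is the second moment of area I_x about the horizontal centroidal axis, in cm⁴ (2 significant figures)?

Split into non-overlapping primitives; take the origin at the lower-left of the bounding box.
Bottom flange: 13 × 1.2, A = 15.6 cm², y = 0.6 cm, Ī = 1.872 cm⁴.
Web: 1.4 × 40, A = 56 cm², y = 21.2 cm, Ī = 7 467 cm⁴.
Top flange: 13 × 1.2, A = 15.6 cm², y = 41.8 cm, Ī = 1.872 cm⁴.
Hole (subtracted): ⌀0.4, A = 0.1257 cm², y = 21.2 cm, Ī = 0.001257 cm⁴.
By symmetry the centroid is at mid-height, ȳ = 21.2 cm.
Transfer each piece to the horizontal centroidal axis using Ī + A·d² with d = y − 21.2:
  bottom flange: d = -20.6 cm → contributes +6 622 cm⁴
  web: d = 0 cm → contributes +7 467 cm⁴
  top flange: d = 20.6 cm → contributes +6 622 cm⁴
  hole: d = 0 cm → contributes −0.001257 cm⁴
Total I = 20 710 cm⁴.

I_x ≈ 2.1 × 10⁴ cm⁴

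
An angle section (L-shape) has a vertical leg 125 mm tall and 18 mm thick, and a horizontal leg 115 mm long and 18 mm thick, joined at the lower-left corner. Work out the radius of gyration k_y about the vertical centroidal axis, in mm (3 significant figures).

Split into non-overlapping primitives; take the origin at the lower-left of the bounding box.
Vertical leg: 18 × 125, A = 2 250 mm², x = 9 mm, Ī = 60 750 mm⁴.
Horizontal leg (remainder): 97 × 18, A = 1 746 mm², x = 66.5 mm, Ī = 1 369 010 mm⁴.
Centroid: x̄ = ΣA·x / ΣA = 34.124 mm.
Transfer each piece to the vertical centroidal axis using Ī + A·d² with d = x − 34.124:
  vertical leg: d = -25.124 mm → contributes +1 480 970 mm⁴
  horizontal leg (remainder): d = 32.376 mm → contributes +3 199 190 mm⁴
Total I = 4 680 161 mm⁴.
Radius of gyration: k = √(I/A) = √(4 680 161 / 3 996) = 34.223 mm.

k_y ≈ 34.2 mm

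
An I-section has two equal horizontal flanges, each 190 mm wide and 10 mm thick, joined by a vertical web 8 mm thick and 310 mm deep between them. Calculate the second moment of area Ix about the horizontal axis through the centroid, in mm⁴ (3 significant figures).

Ix ≈ 1.17 × 10⁸ mm⁴

Break the section into simple shapes (no overlaps), measuring from the bottom-left corner of the bounding box.
Bottom flange: 190 × 10, A = 1 900 mm², y = 5 mm, Ī = 15 833 mm⁴.
Web: 8 × 310, A = 2 480 mm², y = 165 mm, Ī = 19 860 667 mm⁴.
Top flange: 190 × 10, A = 1 900 mm², y = 325 mm, Ī = 15 833 mm⁴.
By symmetry the centroid is at mid-height, ȳ = 165 mm.
Transfer each piece to the horizontal axis through the centroid using Ī + A·d² with d = y − 165:
  bottom flange: d = -160 mm → contributes +48 655 833 mm⁴
  web: d = 0 mm → contributes +19 860 667 mm⁴
  top flange: d = 160 mm → contributes +48 655 833 mm⁴
Total I = 117 172 333 mm⁴.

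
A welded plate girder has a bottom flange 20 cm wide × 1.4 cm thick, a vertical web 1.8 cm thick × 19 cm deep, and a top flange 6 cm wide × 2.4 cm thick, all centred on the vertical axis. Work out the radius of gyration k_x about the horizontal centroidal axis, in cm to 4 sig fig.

Break the section into simple shapes (no overlaps), measuring from the bottom-left corner of the bounding box.
Bottom plate: 20 × 1.4, A = 28 cm², y = 0.7 cm, Ī = 4.57333 cm⁴.
Web plate: 1.8 × 19, A = 34.2 cm², y = 10.9 cm, Ī = 1028.85 cm⁴.
Top plate: 6 × 2.4, A = 14.4 cm², y = 21.6 cm, Ī = 6.912 cm⁴.
Centroid: ȳ = ΣA·y / ΣA = 9.18303 cm.
Transfer each piece to the horizontal centroidal axis using Ī + A·d² with d = y − 9.18303:
  bottom plate: d = -8.48303 cm → contributes +2019.5 cm⁴
  web plate: d = 1.71697 cm → contributes +1129.67 cm⁴
  top plate: d = 12.417 cm → contributes +2227.12 cm⁴
Total I = 5376.3 cm⁴.
Radius of gyration: k = √(I/A) = √(5376.3 / 76.6) = 8.37775 cm.

k_x ≈ 8.378 cm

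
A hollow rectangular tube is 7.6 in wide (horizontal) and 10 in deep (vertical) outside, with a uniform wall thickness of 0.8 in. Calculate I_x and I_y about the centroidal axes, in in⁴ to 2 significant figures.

Split into non-overlapping primitives; take the origin at the lower-left of the bounding box.
Outer rectangle: 7.6 × 10, A = 76 in², y = 5 in, Ī = 633.3 in⁴.
Inner void (subtracted): 6 × 8.4, A = 50.4 in², y = 5 in, Ī = 296.4 in⁴.
By symmetry the centroid is at mid-height, ȳ = 5 in.
All pieces are centred on the centroidal x-axis, so I = ΣĪ (holes subtracted) = 337 in⁴.
Repeating about the centroidal y-axis gives I_y = 214.6 in⁴.

I_x ≈ 340 in⁴, I_y ≈ 210 in⁴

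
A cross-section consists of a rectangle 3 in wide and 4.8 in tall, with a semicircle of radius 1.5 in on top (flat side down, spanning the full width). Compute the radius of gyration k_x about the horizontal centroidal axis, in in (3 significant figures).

k_x ≈ 1.74 in

Split into non-overlapping primitives; take the origin at the lower-left of the bounding box.
Rectangular body: 3 × 4.8, A = 14.4 in², y = 2.4 in, Ī = 27.648 in⁴.
Semicircular cap: semicircle r = 1.5, A = 3.5343 in², y = 5.4366 in, Ī = 0.55564 in⁴.
Centroid: ȳ = ΣA·y / ΣA = 2.9984 in.
Transfer each piece to the horizontal centroidal axis using Ī + A·d² with d = y − 2.9984:
  rectangular body: d = -0.59842 in → contributes +32.805 in⁴
  semicircular cap: d = 2.4382 in → contributes +21.566 in⁴
Total I = 54.371 in⁴.
Radius of gyration: k = √(I/A) = √(54.371 / 17.934) = 1.7412 in.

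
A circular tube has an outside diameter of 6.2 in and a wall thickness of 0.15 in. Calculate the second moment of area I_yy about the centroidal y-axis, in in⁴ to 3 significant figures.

I_yy ≈ 13.1 in⁴

Break the section into simple shapes (no overlaps), measuring from the bottom-left corner of the bounding box.
Outer circle: ⌀6.2, A = 30.191 in², x = 3.1 in, Ī = 72.533 in⁴.
Bore (subtracted): ⌀5.9, A = 27.34 in², x = 3.1 in, Ī = 59.481 in⁴.
By symmetry the centroid is at mid-width, x̄ = 3.1 in.
All pieces are centred on the centroidal y-axis, so I = ΣĪ (holes subtracted) = 13.052 in⁴.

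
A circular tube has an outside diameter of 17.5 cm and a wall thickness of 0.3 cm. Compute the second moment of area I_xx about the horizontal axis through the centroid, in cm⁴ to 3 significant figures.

Break the section into simple shapes (no overlaps), measuring from the bottom-left corner of the bounding box.
Outer circle: ⌀17.5, A = 240.53 cm², y = 8.75 cm, Ī = 4603.9 cm⁴.
Bore (subtracted): ⌀16.9, A = 224.32 cm², y = 8.75 cm, Ī = 4004.2 cm⁴.
By symmetry the centroid is at mid-height, ȳ = 8.75 cm.
All pieces are centred on the horizontal axis through the centroid, so I = ΣĪ (holes subtracted) = 599.65 cm⁴.

I_xx ≈ 600 cm⁴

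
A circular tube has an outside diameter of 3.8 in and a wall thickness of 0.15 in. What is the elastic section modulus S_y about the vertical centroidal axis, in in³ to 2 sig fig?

Split into non-overlapping primitives; take the origin at the lower-left of the bounding box.
Outer circle: ⌀3.8, A = 11.34 in², x = 1.9 in, Ī = 10.24 in⁴.
Bore (subtracted): ⌀3.5, A = 9.621 in², x = 1.9 in, Ī = 7.366 in⁴.
By symmetry the centroid is at mid-width, x̄ = 1.9 in.
All pieces are centred on the vertical centroidal axis, so I = ΣĪ (holes subtracted) = 2.869 in⁴.
Extreme fibre distance c = 1.9 in; S = I/c = 1.51 in³.

S_y ≈ 1.5 in³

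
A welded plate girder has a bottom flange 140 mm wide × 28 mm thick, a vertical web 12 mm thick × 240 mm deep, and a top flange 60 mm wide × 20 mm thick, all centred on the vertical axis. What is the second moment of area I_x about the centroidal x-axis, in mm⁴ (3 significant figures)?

Decompose the section into non-overlapping parts with the origin at the bottom-left of its bounding rectangle.
Bottom plate: 140 × 28, A = 3 920 mm², y = 14 mm, Ī = 256 107 mm⁴.
Web plate: 12 × 240, A = 2 880 mm², y = 148 mm, Ī = 13 824 000 mm⁴.
Top plate: 60 × 20, A = 1 200 mm², y = 278 mm, Ī = 40 000 mm⁴.
Centroid: ȳ = ΣA·y / ΣA = 101.84 mm.
Transfer each piece to the centroidal x-axis using Ī + A·d² with d = y − 101.84:
  bottom plate: d = -87.84 mm → contributes +30 502 300 mm⁴
  web plate: d = 46.16 mm → contributes +19 960 547 mm⁴
  top plate: d = 176.16 mm → contributes +37 278 815 mm⁴
Total I = 87 741 662 mm⁴.

I_x ≈ 8.77 × 10⁷ mm⁴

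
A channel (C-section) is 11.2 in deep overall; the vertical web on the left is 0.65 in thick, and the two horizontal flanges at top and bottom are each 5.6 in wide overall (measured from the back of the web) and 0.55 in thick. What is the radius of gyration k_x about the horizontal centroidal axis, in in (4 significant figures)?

k_x ≈ 4.257 in

Split into non-overlapping primitives; take the origin at the lower-left of the bounding box.
Web: 0.65 × 11.2, A = 7.28 in², y = 5.6 in, Ī = 76.1003 in⁴.
Top flange (beyond web): 4.95 × 0.55, A = 2.7225 in², y = 10.925 in, Ī = 0.0686297 in⁴.
Bottom flange (beyond web): 4.95 × 0.55, A = 2.7225 in², y = 0.275 in, Ī = 0.0686297 in⁴.
By symmetry the centroid is at mid-height, ȳ = 5.6 in.
Transfer each piece to the horizontal centroidal axis using Ī + A·d² with d = y − 5.6:
  web: d = 0 in → contributes +76.1003 in⁴
  top flange (beyond web): d = 5.325 in → contributes +77.2668 in⁴
  bottom flange (beyond web): d = -5.325 in → contributes +77.2668 in⁴
Total I = 230.634 in⁴.
Radius of gyration: k = √(I/A) = √(230.634 / 12.725) = 4.25728 in.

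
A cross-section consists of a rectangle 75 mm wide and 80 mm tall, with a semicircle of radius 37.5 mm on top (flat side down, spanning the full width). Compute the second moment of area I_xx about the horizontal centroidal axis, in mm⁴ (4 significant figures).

I_xx ≈ 8.465 × 10⁶ mm⁴

Split into non-overlapping primitives; take the origin at the lower-left of the bounding box.
Rectangular body: 75 × 80, A = 6 000 mm², y = 40 mm, Ī = 3 200 000 mm⁴.
Semicircular cap: semicircle r = 37.5, A = 2208.93 mm², y = 95.9155 mm, Ī = 217 049 mm⁴.
Centroid: ȳ = ΣA·y / ΣA = 55.0462 mm.
Transfer each piece to the horizontal centroidal axis using Ī + A·d² with d = y − 55.0462:
  rectangular body: d = -15.0462 mm → contributes +4 558 336 mm⁴
  semicircular cap: d = 40.8693 mm → contributes +3 906 620 mm⁴
Total I = 8 464 955 mm⁴.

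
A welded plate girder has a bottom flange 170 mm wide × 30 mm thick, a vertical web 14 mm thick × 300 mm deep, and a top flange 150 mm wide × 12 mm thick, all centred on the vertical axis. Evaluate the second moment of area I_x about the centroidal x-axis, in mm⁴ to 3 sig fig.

Break the section into simple shapes (no overlaps), measuring from the bottom-left corner of the bounding box.
Bottom plate: 170 × 30, A = 5 100 mm², y = 15 mm, Ī = 382 500 mm⁴.
Web plate: 14 × 300, A = 4 200 mm², y = 180 mm, Ī = 31 500 000 mm⁴.
Top plate: 150 × 12, A = 1 800 mm², y = 336 mm, Ī = 21 600 mm⁴.
Centroid: ȳ = ΣA·y / ΣA = 129.49 mm.
Transfer each piece to the centroidal x-axis using Ī + A·d² with d = y − 129.49:
  bottom plate: d = -114.49 mm → contributes +67 228 993 mm⁴
  web plate: d = 50.514 mm → contributes +42 216 783 mm⁴
  top plate: d = 206.51 mm → contributes +76 787 696 mm⁴
Total I = 186 233 473 mm⁴.

I_x ≈ 1.86 × 10⁸ mm⁴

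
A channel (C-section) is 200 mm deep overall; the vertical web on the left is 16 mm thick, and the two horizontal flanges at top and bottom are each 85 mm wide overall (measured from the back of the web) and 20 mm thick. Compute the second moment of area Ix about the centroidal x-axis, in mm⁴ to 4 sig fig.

Decompose the section into non-overlapping parts with the origin at the bottom-left of its bounding rectangle.
Web: 16 × 200, A = 3 200 mm², y = 100 mm, Ī = 10 666 667 mm⁴.
Top flange (beyond web): 69 × 20, A = 1 380 mm², y = 190 mm, Ī = 46 000 mm⁴.
Bottom flange (beyond web): 69 × 20, A = 1 380 mm², y = 10 mm, Ī = 46 000 mm⁴.
By symmetry the centroid is at mid-height, ȳ = 100 mm.
Transfer each piece to the centroidal x-axis using Ī + A·d² with d = y − 100:
  web: d = 0 mm → contributes +10 666 667 mm⁴
  top flange (beyond web): d = 90 mm → contributes +11 224 000 mm⁴
  bottom flange (beyond web): d = -90 mm → contributes +11 224 000 mm⁴
Total I = 33 114 667 mm⁴.

Ix ≈ 3.311 × 10⁷ mm⁴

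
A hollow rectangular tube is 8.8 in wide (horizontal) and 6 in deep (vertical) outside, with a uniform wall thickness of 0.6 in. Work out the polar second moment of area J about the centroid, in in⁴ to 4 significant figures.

J ≈ 253.5 in⁴

Split into non-overlapping primitives; take the origin at the lower-left of the bounding box.
Outer rectangle: 8.8 × 6, A = 52.8 in², y = 3 in, Ī = 158.4 in⁴.
Inner void (subtracted): 7.6 × 4.8, A = 36.48 in², y = 3 in, Ī = 70.0416 in⁴.
By symmetry the centroid is at mid-height, ȳ = 3 in.
All pieces are centred on the centroidal x-axis, so I = ΣĪ (holes subtracted) = 88.3584 in⁴.
Repeating about the centroidal y-axis gives I_y = 165.146 in⁴.
Polar second moment: J = I_x + I_y = 253.504 in⁴.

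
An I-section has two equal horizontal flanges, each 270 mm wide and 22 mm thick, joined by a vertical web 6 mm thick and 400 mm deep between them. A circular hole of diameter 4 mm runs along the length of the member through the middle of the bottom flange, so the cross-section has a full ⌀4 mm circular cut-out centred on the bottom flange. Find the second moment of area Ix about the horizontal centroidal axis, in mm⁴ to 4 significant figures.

Decompose the section into non-overlapping parts with the origin at the bottom-left of its bounding rectangle.
Bottom flange: 270 × 22, A = 5 940 mm², y = 11 mm, Ī = 239 580 mm⁴.
Web: 6 × 400, A = 2 400 mm², y = 222 mm, Ī = 32 000 000 mm⁴.
Top flange: 270 × 22, A = 5 940 mm², y = 433 mm, Ī = 239 580 mm⁴.
Hole (subtracted): ⌀4, A = 12.5664 mm², y = 11 mm, Ī = 12.5664 mm⁴.
Centroid: ȳ = ΣA·y / ΣA = 222.186 mm.
Transfer each piece to the horizontal centroidal axis using Ī + A·d² with d = y − 222.186:
  bottom flange: d = -211.186 mm → contributes +265 160 374 mm⁴
  web: d = -0.185843 mm → contributes +32 000 083 mm⁴
  top flange: d = 210.814 mm → contributes +264 228 676 mm⁴
  hole: d = -211.186 mm → contributes −560 466 mm⁴
Total I = 560 828 667 mm⁴.

Ix ≈ 5.608 × 10⁸ mm⁴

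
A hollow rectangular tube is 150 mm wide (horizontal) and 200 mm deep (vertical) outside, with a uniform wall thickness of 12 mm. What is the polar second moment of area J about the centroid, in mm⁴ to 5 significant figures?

Break the section into simple shapes (no overlaps), measuring from the bottom-left corner of the bounding box.
Outer rectangle: 150 × 200, A = 30 000 mm², y = 100 mm, Ī = 100 000 000 mm⁴.
Inner void (subtracted): 126 × 176, A = 22 176 mm², y = 100 mm, Ī = 57 243 648 mm⁴.
By symmetry the centroid is at mid-height, ȳ = 100 mm.
All pieces are centred on the centroidal x-axis, so I = ΣĪ (holes subtracted) = 42 756 352 mm⁴.
Repeating about the centroidal y-axis gives I_y = 26 911 152 mm⁴.
Polar second moment: J = I_x + I_y = 69 667 504 mm⁴.

J ≈ 6.9668 × 10⁷ mm⁴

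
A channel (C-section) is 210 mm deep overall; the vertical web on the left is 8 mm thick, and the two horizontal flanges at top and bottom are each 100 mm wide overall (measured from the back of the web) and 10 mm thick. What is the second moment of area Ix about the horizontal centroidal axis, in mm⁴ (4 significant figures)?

Ix ≈ 2.459 × 10⁷ mm⁴

Break the section into simple shapes (no overlaps), measuring from the bottom-left corner of the bounding box.
Web: 8 × 210, A = 1 680 mm², y = 105 mm, Ī = 6 174 000 mm⁴.
Top flange (beyond web): 92 × 10, A = 920 mm², y = 205 mm, Ī = 7666.67 mm⁴.
Bottom flange (beyond web): 92 × 10, A = 920 mm², y = 5 mm, Ī = 7666.67 mm⁴.
By symmetry the centroid is at mid-height, ȳ = 105 mm.
Transfer each piece to the horizontal centroidal axis using Ī + A·d² with d = y − 105:
  web: d = 0 mm → contributes +6 174 000 mm⁴
  top flange (beyond web): d = 100 mm → contributes +9 207 667 mm⁴
  bottom flange (beyond web): d = -100 mm → contributes +9 207 667 mm⁴
Total I = 24 589 333 mm⁴.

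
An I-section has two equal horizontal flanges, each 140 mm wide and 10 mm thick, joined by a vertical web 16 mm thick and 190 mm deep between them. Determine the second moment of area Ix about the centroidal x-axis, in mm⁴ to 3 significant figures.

Ix ≈ 3.72 × 10⁷ mm⁴

Split into non-overlapping primitives; take the origin at the lower-left of the bounding box.
Bottom flange: 140 × 10, A = 1 400 mm², y = 5 mm, Ī = 11 667 mm⁴.
Web: 16 × 190, A = 3 040 mm², y = 105 mm, Ī = 9 145 333 mm⁴.
Top flange: 140 × 10, A = 1 400 mm², y = 205 mm, Ī = 11 667 mm⁴.
By symmetry the centroid is at mid-height, ȳ = 105 mm.
Transfer each piece to the centroidal x-axis using Ī + A·d² with d = y − 105:
  bottom flange: d = -100 mm → contributes +14 011 667 mm⁴
  web: d = 0 mm → contributes +9 145 333 mm⁴
  top flange: d = 100 mm → contributes +14 011 667 mm⁴
Total I = 37 168 667 mm⁴.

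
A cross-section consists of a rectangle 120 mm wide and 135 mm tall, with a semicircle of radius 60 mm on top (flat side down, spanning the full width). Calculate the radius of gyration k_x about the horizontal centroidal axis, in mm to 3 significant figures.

Split into non-overlapping primitives; take the origin at the lower-left of the bounding box.
Rectangular body: 120 × 135, A = 16 200 mm², y = 67.5 mm, Ī = 24 603 750 mm⁴.
Semicircular cap: semicircle r = 60, A = 5654.9 mm², y = 160.46 mm, Ī = 1 422 450 mm⁴.
Centroid: ȳ = ΣA·y / ΣA = 91.554 mm.
Transfer each piece to the horizontal centroidal axis using Ī + A·d² with d = y − 91.554:
  rectangular body: d = -24.054 mm → contributes +33 977 221 mm⁴
  semicircular cap: d = 68.91 mm → contributes +28 275 466 mm⁴
Total I = 62 252 687 mm⁴.
Radius of gyration: k = √(I/A) = √(62 252 687 / 21 855) = 53.371 mm.

k_x ≈ 53.4 mm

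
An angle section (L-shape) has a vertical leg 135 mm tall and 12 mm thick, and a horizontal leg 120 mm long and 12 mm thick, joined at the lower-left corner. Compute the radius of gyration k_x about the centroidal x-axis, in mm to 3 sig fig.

k_x ≈ 42.2 mm

Break the section into simple shapes (no overlaps), measuring from the bottom-left corner of the bounding box.
Vertical leg: 12 × 135, A = 1 620 mm², y = 67.5 mm, Ī = 2 460 375 mm⁴.
Horizontal leg (remainder): 108 × 12, A = 1 296 mm², y = 6 mm, Ī = 15 552 mm⁴.
Centroid: ȳ = ΣA·y / ΣA = 40.167 mm.
Transfer each piece to the centroidal x-axis using Ī + A·d² with d = y − 40.167:
  vertical leg: d = 27.333 mm → contributes +3 670 695 mm⁴
  horizontal leg (remainder): d = -34.167 mm → contributes +1 528 452 mm⁴
Total I = 5 199 147 mm⁴.
Radius of gyration: k = √(I/A) = √(5 199 147 / 2 916) = 42.225 mm.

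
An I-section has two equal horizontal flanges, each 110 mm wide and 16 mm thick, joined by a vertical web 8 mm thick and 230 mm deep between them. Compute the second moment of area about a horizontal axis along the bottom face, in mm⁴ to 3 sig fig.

I_base ≈ 1.53 × 10⁸ mm⁴

Split into non-overlapping primitives; take the origin at the lower-left of the bounding box.
Bottom flange: 110 × 16, A = 1 760 mm², y = 8 mm, Ī = 37 547 mm⁴.
Web: 8 × 230, A = 1 840 mm², y = 131 mm, Ī = 8 111 333 mm⁴.
Top flange: 110 × 16, A = 1 760 mm², y = 254 mm, Ī = 37 547 mm⁴.
Transfer each piece to the bottom edge using Ī + A·d² with d = y − 0:
  bottom flange: d = 8 mm → contributes +150 187 mm⁴
  web: d = 131 mm → contributes +39 687 573 mm⁴
  top flange: d = 254 mm → contributes +113 585 707 mm⁴
Total I = 153 423 467 mm⁴.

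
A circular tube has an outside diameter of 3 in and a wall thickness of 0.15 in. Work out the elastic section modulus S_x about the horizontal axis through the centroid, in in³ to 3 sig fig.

Treat the section as a set of non-overlapping primitives; coordinates are from the bounding-box lower-left.
Outer circle: ⌀3, A = 7.0686 in², y = 1.5 in, Ī = 3.9761 in⁴.
Bore (subtracted): ⌀2.7, A = 5.7256 in², y = 1.5 in, Ī = 2.6087 in⁴.
By symmetry the centroid is at mid-height, ȳ = 1.5 in.
All pieces are centred on the horizontal axis through the centroid, so I = ΣĪ (holes subtracted) = 1.3674 in⁴.
Extreme fibre distance c = 1.5 in; S = I/c = 0.91158 in³.

S_x ≈ 0.912 in³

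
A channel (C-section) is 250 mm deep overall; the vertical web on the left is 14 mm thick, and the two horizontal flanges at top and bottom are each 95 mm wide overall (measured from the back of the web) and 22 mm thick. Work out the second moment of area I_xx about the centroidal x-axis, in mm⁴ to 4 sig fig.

Decompose the section into non-overlapping parts with the origin at the bottom-left of its bounding rectangle.
Web: 14 × 250, A = 3 500 mm², y = 125 mm, Ī = 18 229 167 mm⁴.
Top flange (beyond web): 81 × 22, A = 1 782 mm², y = 239 mm, Ī = 71 874 mm⁴.
Bottom flange (beyond web): 81 × 22, A = 1 782 mm², y = 11 mm, Ī = 71 874 mm⁴.
By symmetry the centroid is at mid-height, ȳ = 125 mm.
Transfer each piece to the centroidal x-axis using Ī + A·d² with d = y − 125:
  web: d = 0 mm → contributes +18 229 167 mm⁴
  top flange (beyond web): d = 114 mm → contributes +23 230 746 mm⁴
  bottom flange (beyond web): d = -114 mm → contributes +23 230 746 mm⁴
Total I = 64 690 659 mm⁴.

I_xx ≈ 6.469 × 10⁷ mm⁴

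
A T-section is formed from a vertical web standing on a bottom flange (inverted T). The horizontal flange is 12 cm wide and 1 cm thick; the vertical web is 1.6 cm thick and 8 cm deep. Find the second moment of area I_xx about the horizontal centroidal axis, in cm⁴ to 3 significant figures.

I_xx ≈ 195 cm⁴

Break the section into simple shapes (no overlaps), measuring from the bottom-left corner of the bounding box.
Flange: 12 × 1, A = 12 cm², y = 0.5 cm, Ī = 1 cm⁴.
Web: 1.6 × 8, A = 12.8 cm², y = 5 cm, Ī = 68.267 cm⁴.
Centroid: ȳ = ΣA·y / ΣA = 2.8226 cm.
Transfer each piece to the horizontal centroidal axis using Ī + A·d² with d = y − 2.8226:
  flange: d = -2.3226 cm → contributes +65.733 cm⁴
  web: d = 2.1774 cm → contributes +128.95 cm⁴
Total I = 194.69 cm⁴.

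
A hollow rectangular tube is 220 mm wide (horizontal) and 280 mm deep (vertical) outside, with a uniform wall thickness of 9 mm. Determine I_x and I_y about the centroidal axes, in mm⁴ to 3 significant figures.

I_x ≈ 9.97 × 10⁷ mm⁴, I_y ≈ 6.85 × 10⁷ mm⁴

Decompose the section into non-overlapping parts with the origin at the bottom-left of its bounding rectangle.
Outer rectangle: 220 × 280, A = 61 600 mm², y = 140 mm, Ī = 402 453 333 mm⁴.
Inner void (subtracted): 202 × 262, A = 52 924 mm², y = 140 mm, Ī = 302 742 921 mm⁴.
By symmetry the centroid is at mid-height, ȳ = 140 mm.
All pieces are centred on the centroidal x-axis, so I = ΣĪ (holes subtracted) = 99 710 412 mm⁴.
Repeating about the centroidal y-axis gives I_y = 68 494 092 mm⁴.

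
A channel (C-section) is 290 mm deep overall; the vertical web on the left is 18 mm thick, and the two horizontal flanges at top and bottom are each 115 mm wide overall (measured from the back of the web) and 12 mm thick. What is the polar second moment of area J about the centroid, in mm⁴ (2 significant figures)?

J ≈ 8.9 × 10⁷ mm⁴

Break the section into simple shapes (no overlaps), measuring from the bottom-left corner of the bounding box.
Web: 18 × 290, A = 5 220 mm², y = 145 mm, Ī = 36 583 500 mm⁴.
Top flange (beyond web): 97 × 12, A = 1 164 mm², y = 284 mm, Ī = 13 968 mm⁴.
Bottom flange (beyond web): 97 × 12, A = 1 164 mm², y = 6 mm, Ī = 13 968 mm⁴.
By symmetry the centroid is at mid-height, ȳ = 145 mm.
Transfer each piece to the centroidal x-axis using Ī + A·d² with d = y − 145:
  web: d = 0 mm → contributes +36 583 500 mm⁴
  top flange (beyond web): d = 139 mm → contributes +22 503 612 mm⁴
  bottom flange (beyond web): d = -139 mm → contributes +22 503 612 mm⁴
Total I = 81 590 724 mm⁴.
For the y-axis: x̄ = 26.73 mm.
Repeating about the centroidal y-axis gives I_y = 7 289 296 mm⁴.
Polar second moment: J = I_x + I_y = 88 880 020 mm⁴.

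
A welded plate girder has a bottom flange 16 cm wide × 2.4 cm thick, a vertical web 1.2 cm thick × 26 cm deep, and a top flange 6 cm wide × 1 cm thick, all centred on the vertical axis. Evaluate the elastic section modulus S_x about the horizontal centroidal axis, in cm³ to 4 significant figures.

Split into non-overlapping primitives; take the origin at the lower-left of the bounding box.
Bottom plate: 16 × 2.4, A = 38.4 cm², y = 1.2 cm, Ī = 18.432 cm⁴.
Web plate: 1.2 × 26, A = 31.2 cm², y = 15.4 cm, Ī = 1757.6 cm⁴.
Top plate: 6 × 1, A = 6 cm², y = 28.9 cm, Ī = 0.5 cm⁴.
Centroid: ȳ = ΣA·y / ΣA = 9.25873 cm.
Transfer each piece to the horizontal centroidal axis using Ī + A·d² with d = y − 9.25873:
  bottom plate: d = -8.05873 cm → contributes +2512.25 cm⁴
  web plate: d = 6.14127 cm → contributes +2934.31 cm⁴
  top plate: d = 19.6413 cm → contributes +2315.18 cm⁴
Total I = 7761.74 cm⁴.
Extreme fibre distance c = 20.1413 cm; S = I/c = 385.365 cm³.

S_x ≈ 385.4 cm³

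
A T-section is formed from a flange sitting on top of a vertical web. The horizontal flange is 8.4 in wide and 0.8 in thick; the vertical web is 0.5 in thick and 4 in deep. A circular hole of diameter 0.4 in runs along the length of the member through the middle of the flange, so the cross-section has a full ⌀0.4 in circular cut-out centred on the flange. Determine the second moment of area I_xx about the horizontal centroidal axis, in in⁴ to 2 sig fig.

Decompose the section into non-overlapping parts with the origin at the bottom-left of its bounding rectangle.
Flange: 8.4 × 0.8, A = 6.72 in², y = 4.4 in, Ī = 0.3584 in⁴.
Web: 0.5 × 4, A = 2 in², y = 2 in, Ī = 2.667 in⁴.
Hole (subtracted): ⌀0.4, A = 0.1257 in², y = 4.4 in, Ī = 0.001257 in⁴.
Centroid: ȳ = ΣA·y / ΣA = 3.841 in.
Transfer each piece to the horizontal centroidal axis using Ī + A·d² with d = y − 3.841:
  flange: d = 0.5585 in → contributes +2.455 in⁴
  web: d = -1.841 in → contributes +9.449 in⁴
  hole: d = 0.5585 in → contributes −0.04045 in⁴
Total I = 11.86 in⁴.

I_xx ≈ 12 in⁴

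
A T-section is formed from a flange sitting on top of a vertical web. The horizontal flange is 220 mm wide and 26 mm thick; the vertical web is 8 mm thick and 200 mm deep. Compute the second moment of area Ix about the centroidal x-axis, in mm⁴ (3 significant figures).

Split into non-overlapping primitives; take the origin at the lower-left of the bounding box.
Flange: 220 × 26, A = 5 720 mm², y = 213 mm, Ī = 322 227 mm⁴.
Web: 8 × 200, A = 1 600 mm², y = 100 mm, Ī = 5 333 333 mm⁴.
Centroid: ȳ = ΣA·y / ΣA = 188.3 mm.
Transfer each piece to the centroidal x-axis using Ī + A·d² with d = y − 188.3:
  flange: d = 24.699 mm → contributes +3 811 787 mm⁴
  web: d = -88.301 mm → contributes +17 808 512 mm⁴
Total I = 21 620 299 mm⁴.

Ix ≈ 2.16 × 10⁷ mm⁴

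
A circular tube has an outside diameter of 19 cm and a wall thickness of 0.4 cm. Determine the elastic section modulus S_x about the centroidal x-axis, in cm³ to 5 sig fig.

S_x ≈ 106.45 cm³

Split into non-overlapping primitives; take the origin at the lower-left of the bounding box.
Outer circle: ⌀19, A = 283.5287 cm², y = 9.5 cm, Ī = 6397.117 cm⁴.
Bore (subtracted): ⌀18.2, A = 260.1553 cm², y = 9.5 cm, Ī = 5385.865 cm⁴.
By symmetry the centroid is at mid-height, ȳ = 9.5 cm.
All pieces are centred on the centroidal x-axis, so I = ΣĪ (holes subtracted) = 1011.252 cm⁴.
Extreme fibre distance c = 9.5 cm; S = I/c = 106.4476 cm³.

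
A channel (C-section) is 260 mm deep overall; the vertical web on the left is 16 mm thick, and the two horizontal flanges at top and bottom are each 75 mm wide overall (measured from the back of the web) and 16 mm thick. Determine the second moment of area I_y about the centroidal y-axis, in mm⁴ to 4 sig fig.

Decompose the section into non-overlapping parts with the origin at the bottom-left of its bounding rectangle.
Web: 16 × 260, A = 4 160 mm², x = 8 mm, Ī = 88746.7 mm⁴.
Top flange (beyond web): 59 × 16, A = 944 mm², x = 45.5 mm, Ī = 273 839 mm⁴.
Bottom flange (beyond web): 59 × 16, A = 944 mm², x = 45.5 mm, Ī = 273 839 mm⁴.
Centroid: x̄ = ΣA·x / ΣA = 19.7063 mm.
Transfer each piece to the centroidal y-axis using Ī + A·d² with d = x − 19.7063:
  web: d = -11.7063 mm → contributes +658 827 mm⁴
  top flange (beyond web): d = 25.7937 mm → contributes +901 894 mm⁴
  bottom flange (beyond web): d = 25.7937 mm → contributes +901 894 mm⁴
Total I = 2 462 614 mm⁴.

I_y ≈ 2.463 × 10⁶ mm⁴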